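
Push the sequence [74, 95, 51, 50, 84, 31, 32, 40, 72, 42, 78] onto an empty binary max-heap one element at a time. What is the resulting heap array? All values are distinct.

[95, 84, 51, 72, 78, 31, 32, 40, 50, 42, 74]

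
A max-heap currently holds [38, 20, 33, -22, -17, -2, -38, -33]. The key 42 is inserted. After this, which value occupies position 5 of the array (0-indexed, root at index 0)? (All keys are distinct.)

append 42 at index 8 → [38, 20, 33, -22, -17, -2, -38, -33, 42]
42 > parent -22 at index 3, swap → [38, 20, 33, 42, -17, -2, -38, -33, -22]
42 > parent 20 at index 1, swap → [38, 42, 33, 20, -17, -2, -38, -33, -22]
42 > parent 38 at index 0, swap → [42, 38, 33, 20, -17, -2, -38, -33, -22]
resulting array: [42, 38, 33, 20, -17, -2, -38, -33, -22]

-2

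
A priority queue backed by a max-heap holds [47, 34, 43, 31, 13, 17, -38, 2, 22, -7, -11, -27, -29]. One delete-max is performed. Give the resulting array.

remove root 47; move last element -29 to root → [-29, 34, 43, 31, 13, 17, -38, 2, 22, -7, -11, -27]
-29 vs larger child 43 at index 2, swap → [43, 34, -29, 31, 13, 17, -38, 2, 22, -7, -11, -27]
-29 vs larger child 17 at index 5, swap → [43, 34, 17, 31, 13, -29, -38, 2, 22, -7, -11, -27]
-29 vs only child -27 at index 11, swap → [43, 34, 17, 31, 13, -27, -38, 2, 22, -7, -11, -29]

[43, 34, 17, 31, 13, -27, -38, 2, 22, -7, -11, -29]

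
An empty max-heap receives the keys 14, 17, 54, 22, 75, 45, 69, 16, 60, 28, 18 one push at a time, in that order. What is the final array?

[75, 60, 69, 54, 28, 17, 45, 14, 16, 22, 18]

Insert 14:
  append 14 at index 0 → [14] (no swap needed)
Insert 17:
  append 17 at index 1 → [14, 17]
  17 > parent 14 at index 0, swap → [17, 14]
Insert 54:
  append 54 at index 2 → [17, 14, 54]
  54 > parent 17 at index 0, swap → [54, 14, 17]
Insert 22:
  append 22 at index 3 → [54, 14, 17, 22]
  22 > parent 14 at index 1, swap → [54, 22, 17, 14]
Insert 75:
  append 75 at index 4 → [54, 22, 17, 14, 75]
  75 > parent 22 at index 1, swap → [54, 75, 17, 14, 22]
  75 > parent 54 at index 0, swap → [75, 54, 17, 14, 22]
Insert 45:
  append 45 at index 5 → [75, 54, 17, 14, 22, 45]
  45 > parent 17 at index 2, swap → [75, 54, 45, 14, 22, 17]
Insert 69:
  append 69 at index 6 → [75, 54, 45, 14, 22, 17, 69]
  69 > parent 45 at index 2, swap → [75, 54, 69, 14, 22, 17, 45]
Insert 16:
  append 16 at index 7 → [75, 54, 69, 14, 22, 17, 45, 16]
  16 > parent 14 at index 3, swap → [75, 54, 69, 16, 22, 17, 45, 14]
Insert 60:
  append 60 at index 8 → [75, 54, 69, 16, 22, 17, 45, 14, 60]
  60 > parent 16 at index 3, swap → [75, 54, 69, 60, 22, 17, 45, 14, 16]
  60 > parent 54 at index 1, swap → [75, 60, 69, 54, 22, 17, 45, 14, 16]
Insert 28:
  append 28 at index 9 → [75, 60, 69, 54, 22, 17, 45, 14, 16, 28]
  28 > parent 22 at index 4, swap → [75, 60, 69, 54, 28, 17, 45, 14, 16, 22]
Insert 18:
  append 18 at index 10 → [75, 60, 69, 54, 28, 17, 45, 14, 16, 22, 18] (no swap needed)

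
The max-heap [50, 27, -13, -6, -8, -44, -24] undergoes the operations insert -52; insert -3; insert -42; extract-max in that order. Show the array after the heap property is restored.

[27, -3, -13, -6, -8, -44, -24, -52, -42]

insert -52:
  append -52 at index 7 → [50, 27, -13, -6, -8, -44, -24, -52] (no swap needed)
insert -3:
  append -3 at index 8 → [50, 27, -13, -6, -8, -44, -24, -52, -3]
  -3 > parent -6 at index 3, swap → [50, 27, -13, -3, -8, -44, -24, -52, -6]
insert -42:
  append -42 at index 9 → [50, 27, -13, -3, -8, -44, -24, -52, -6, -42] (no swap needed)
extract-max → returns 50:
  remove root 50; move last element -42 to root → [-42, 27, -13, -3, -8, -44, -24, -52, -6]
  -42 vs larger child 27 at index 1, swap → [27, -42, -13, -3, -8, -44, -24, -52, -6]
  -42 vs larger child -3 at index 3, swap → [27, -3, -13, -42, -8, -44, -24, -52, -6]
  -42 vs larger child -6 at index 8, swap → [27, -3, -13, -6, -8, -44, -24, -52, -42]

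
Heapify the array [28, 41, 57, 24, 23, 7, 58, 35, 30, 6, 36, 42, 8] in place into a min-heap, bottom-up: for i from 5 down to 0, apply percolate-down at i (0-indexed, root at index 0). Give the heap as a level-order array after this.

sift down from index 5: already satisfies heap property
sift down from index 4:
  23 vs smaller child 6 at index 9, swap → [28, 41, 57, 24, 6, 7, 58, 35, 30, 23, 36, 42, 8]
sift down from index 3: already satisfies heap property
sift down from index 2:
  57 vs smaller child 7 at index 5, swap → [28, 41, 7, 24, 6, 57, 58, 35, 30, 23, 36, 42, 8]
  57 vs smaller child 8 at index 12, swap → [28, 41, 7, 24, 6, 8, 58, 35, 30, 23, 36, 42, 57]
sift down from index 1:
  41 vs smaller child 6 at index 4, swap → [28, 6, 7, 24, 41, 8, 58, 35, 30, 23, 36, 42, 57]
  41 vs smaller child 23 at index 9, swap → [28, 6, 7, 24, 23, 8, 58, 35, 30, 41, 36, 42, 57]
sift down from index 0:
  28 vs smaller child 6 at index 1, swap → [6, 28, 7, 24, 23, 8, 58, 35, 30, 41, 36, 42, 57]
  28 vs smaller child 23 at index 4, swap → [6, 23, 7, 24, 28, 8, 58, 35, 30, 41, 36, 42, 57]

[6, 23, 7, 24, 28, 8, 58, 35, 30, 41, 36, 42, 57]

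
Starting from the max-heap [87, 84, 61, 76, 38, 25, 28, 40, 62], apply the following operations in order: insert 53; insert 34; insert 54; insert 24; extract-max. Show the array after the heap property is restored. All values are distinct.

insert 53:
  append 53 at index 9 → [87, 84, 61, 76, 38, 25, 28, 40, 62, 53]
  53 > parent 38 at index 4, swap → [87, 84, 61, 76, 53, 25, 28, 40, 62, 38]
insert 34:
  append 34 at index 10 → [87, 84, 61, 76, 53, 25, 28, 40, 62, 38, 34] (no swap needed)
insert 54:
  append 54 at index 11 → [87, 84, 61, 76, 53, 25, 28, 40, 62, 38, 34, 54]
  54 > parent 25 at index 5, swap → [87, 84, 61, 76, 53, 54, 28, 40, 62, 38, 34, 25]
insert 24:
  append 24 at index 12 → [87, 84, 61, 76, 53, 54, 28, 40, 62, 38, 34, 25, 24] (no swap needed)
extract-max → returns 87:
  remove root 87; move last element 24 to root → [24, 84, 61, 76, 53, 54, 28, 40, 62, 38, 34, 25]
  24 vs larger child 84 at index 1, swap → [84, 24, 61, 76, 53, 54, 28, 40, 62, 38, 34, 25]
  24 vs larger child 76 at index 3, swap → [84, 76, 61, 24, 53, 54, 28, 40, 62, 38, 34, 25]
  24 vs larger child 62 at index 8, swap → [84, 76, 61, 62, 53, 54, 28, 40, 24, 38, 34, 25]

[84, 76, 61, 62, 53, 54, 28, 40, 24, 38, 34, 25]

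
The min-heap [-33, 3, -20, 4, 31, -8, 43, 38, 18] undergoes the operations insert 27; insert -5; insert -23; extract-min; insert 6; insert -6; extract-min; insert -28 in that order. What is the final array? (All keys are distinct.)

[-28, -5, -20, 4, 3, -8, 43, 38, 18, 31, 27, 6, -6]

insert 27:
  append 27 at index 9 → [-33, 3, -20, 4, 31, -8, 43, 38, 18, 27]
  27 < parent 31 at index 4, swap → [-33, 3, -20, 4, 27, -8, 43, 38, 18, 31]
insert -5:
  append -5 at index 10 → [-33, 3, -20, 4, 27, -8, 43, 38, 18, 31, -5]
  -5 < parent 27 at index 4, swap → [-33, 3, -20, 4, -5, -8, 43, 38, 18, 31, 27]
  -5 < parent 3 at index 1, swap → [-33, -5, -20, 4, 3, -8, 43, 38, 18, 31, 27]
insert -23:
  append -23 at index 11 → [-33, -5, -20, 4, 3, -8, 43, 38, 18, 31, 27, -23]
  -23 < parent -8 at index 5, swap → [-33, -5, -20, 4, 3, -23, 43, 38, 18, 31, 27, -8]
  -23 < parent -20 at index 2, swap → [-33, -5, -23, 4, 3, -20, 43, 38, 18, 31, 27, -8]
extract-min → returns -33:
  remove root -33; move last element -8 to root → [-8, -5, -23, 4, 3, -20, 43, 38, 18, 31, 27]
  -8 vs smaller child -23 at index 2, swap → [-23, -5, -8, 4, 3, -20, 43, 38, 18, 31, 27]
  -8 vs smaller child -20 at index 5, swap → [-23, -5, -20, 4, 3, -8, 43, 38, 18, 31, 27]
insert 6:
  append 6 at index 11 → [-23, -5, -20, 4, 3, -8, 43, 38, 18, 31, 27, 6] (no swap needed)
insert -6:
  append -6 at index 12 → [-23, -5, -20, 4, 3, -8, 43, 38, 18, 31, 27, 6, -6] (no swap needed)
extract-min → returns -23:
  remove root -23; move last element -6 to root → [-6, -5, -20, 4, 3, -8, 43, 38, 18, 31, 27, 6]
  -6 vs smaller child -20 at index 2, swap → [-20, -5, -6, 4, 3, -8, 43, 38, 18, 31, 27, 6]
  -6 vs smaller child -8 at index 5, swap → [-20, -5, -8, 4, 3, -6, 43, 38, 18, 31, 27, 6]
insert -28:
  append -28 at index 12 → [-20, -5, -8, 4, 3, -6, 43, 38, 18, 31, 27, 6, -28]
  -28 < parent -6 at index 5, swap → [-20, -5, -8, 4, 3, -28, 43, 38, 18, 31, 27, 6, -6]
  -28 < parent -8 at index 2, swap → [-20, -5, -28, 4, 3, -8, 43, 38, 18, 31, 27, 6, -6]
  -28 < parent -20 at index 0, swap → [-28, -5, -20, 4, 3, -8, 43, 38, 18, 31, 27, 6, -6]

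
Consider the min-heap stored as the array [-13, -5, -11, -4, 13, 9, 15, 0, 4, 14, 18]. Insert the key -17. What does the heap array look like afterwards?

[-17, -5, -13, -4, 13, -11, 15, 0, 4, 14, 18, 9]

append -17 at index 11 → [-13, -5, -11, -4, 13, 9, 15, 0, 4, 14, 18, -17]
-17 < parent 9 at index 5, swap → [-13, -5, -11, -4, 13, -17, 15, 0, 4, 14, 18, 9]
-17 < parent -11 at index 2, swap → [-13, -5, -17, -4, 13, -11, 15, 0, 4, 14, 18, 9]
-17 < parent -13 at index 0, swap → [-17, -5, -13, -4, 13, -11, 15, 0, 4, 14, 18, 9]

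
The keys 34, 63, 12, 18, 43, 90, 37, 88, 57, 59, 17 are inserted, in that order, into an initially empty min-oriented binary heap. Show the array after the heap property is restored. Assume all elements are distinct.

Insert 34:
  append 34 at index 0 → [34] (no swap needed)
Insert 63:
  append 63 at index 1 → [34, 63] (no swap needed)
Insert 12:
  append 12 at index 2 → [34, 63, 12]
  12 < parent 34 at index 0, swap → [12, 63, 34]
Insert 18:
  append 18 at index 3 → [12, 63, 34, 18]
  18 < parent 63 at index 1, swap → [12, 18, 34, 63]
Insert 43:
  append 43 at index 4 → [12, 18, 34, 63, 43] (no swap needed)
Insert 90:
  append 90 at index 5 → [12, 18, 34, 63, 43, 90] (no swap needed)
Insert 37:
  append 37 at index 6 → [12, 18, 34, 63, 43, 90, 37] (no swap needed)
Insert 88:
  append 88 at index 7 → [12, 18, 34, 63, 43, 90, 37, 88] (no swap needed)
Insert 57:
  append 57 at index 8 → [12, 18, 34, 63, 43, 90, 37, 88, 57]
  57 < parent 63 at index 3, swap → [12, 18, 34, 57, 43, 90, 37, 88, 63]
Insert 59:
  append 59 at index 9 → [12, 18, 34, 57, 43, 90, 37, 88, 63, 59] (no swap needed)
Insert 17:
  append 17 at index 10 → [12, 18, 34, 57, 43, 90, 37, 88, 63, 59, 17]
  17 < parent 43 at index 4, swap → [12, 18, 34, 57, 17, 90, 37, 88, 63, 59, 43]
  17 < parent 18 at index 1, swap → [12, 17, 34, 57, 18, 90, 37, 88, 63, 59, 43]

[12, 17, 34, 57, 18, 90, 37, 88, 63, 59, 43]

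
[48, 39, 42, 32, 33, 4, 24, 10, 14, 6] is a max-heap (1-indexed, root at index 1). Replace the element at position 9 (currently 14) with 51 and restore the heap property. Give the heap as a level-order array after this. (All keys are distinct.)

[51, 48, 42, 39, 33, 4, 24, 10, 32, 6]

set index 9 from 14 to 51 → [48, 39, 42, 32, 33, 4, 24, 10, 51, 6]
51 > parent 32 at index 4, swap → [48, 39, 42, 51, 33, 4, 24, 10, 32, 6]
51 > parent 39 at index 2, swap → [48, 51, 42, 39, 33, 4, 24, 10, 32, 6]
51 > parent 48 at index 1, swap → [51, 48, 42, 39, 33, 4, 24, 10, 32, 6]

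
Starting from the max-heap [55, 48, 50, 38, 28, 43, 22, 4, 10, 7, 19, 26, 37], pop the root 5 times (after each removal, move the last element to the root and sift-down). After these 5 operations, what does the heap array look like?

[37, 28, 22, 26, 7, 19, 10, 4]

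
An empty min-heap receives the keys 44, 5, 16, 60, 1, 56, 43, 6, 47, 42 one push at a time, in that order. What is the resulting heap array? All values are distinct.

[1, 5, 16, 6, 42, 56, 43, 60, 47, 44]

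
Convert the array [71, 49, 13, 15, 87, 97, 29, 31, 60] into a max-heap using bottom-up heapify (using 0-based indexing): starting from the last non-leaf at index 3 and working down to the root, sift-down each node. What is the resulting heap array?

[97, 87, 71, 60, 49, 13, 29, 31, 15]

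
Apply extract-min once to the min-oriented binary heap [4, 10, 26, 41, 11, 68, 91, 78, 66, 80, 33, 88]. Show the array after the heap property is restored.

[10, 11, 26, 41, 33, 68, 91, 78, 66, 80, 88]

remove root 4; move last element 88 to root → [88, 10, 26, 41, 11, 68, 91, 78, 66, 80, 33]
88 vs smaller child 10 at index 1, swap → [10, 88, 26, 41, 11, 68, 91, 78, 66, 80, 33]
88 vs smaller child 11 at index 4, swap → [10, 11, 26, 41, 88, 68, 91, 78, 66, 80, 33]
88 vs smaller child 33 at index 10, swap → [10, 11, 26, 41, 33, 68, 91, 78, 66, 80, 88]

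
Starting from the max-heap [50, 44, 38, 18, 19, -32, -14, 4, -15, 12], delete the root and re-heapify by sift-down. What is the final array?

[44, 19, 38, 18, 12, -32, -14, 4, -15]

remove root 50; move last element 12 to root → [12, 44, 38, 18, 19, -32, -14, 4, -15]
12 vs larger child 44 at index 1, swap → [44, 12, 38, 18, 19, -32, -14, 4, -15]
12 vs larger child 19 at index 4, swap → [44, 19, 38, 18, 12, -32, -14, 4, -15]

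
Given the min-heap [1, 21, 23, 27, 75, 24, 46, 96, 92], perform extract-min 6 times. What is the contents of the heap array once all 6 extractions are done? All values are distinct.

extract-min #1 returns 1:
  remove root 1; move last element 92 to root → [92, 21, 23, 27, 75, 24, 46, 96]
  92 vs smaller child 21 at index 1, swap → [21, 92, 23, 27, 75, 24, 46, 96]
  92 vs smaller child 27 at index 3, swap → [21, 27, 23, 92, 75, 24, 46, 96]
extract-min #2 returns 21:
  remove root 21; move last element 96 to root → [96, 27, 23, 92, 75, 24, 46]
  96 vs smaller child 23 at index 2, swap → [23, 27, 96, 92, 75, 24, 46]
  96 vs smaller child 24 at index 5, swap → [23, 27, 24, 92, 75, 96, 46]
extract-min #3 returns 23:
  remove root 23; move last element 46 to root → [46, 27, 24, 92, 75, 96]
  46 vs smaller child 24 at index 2, swap → [24, 27, 46, 92, 75, 96]
extract-min #4 returns 24:
  remove root 24; move last element 96 to root → [96, 27, 46, 92, 75]
  96 vs smaller child 27 at index 1, swap → [27, 96, 46, 92, 75]
  96 vs smaller child 75 at index 4, swap → [27, 75, 46, 92, 96]
extract-min #5 returns 27:
  remove root 27; move last element 96 to root → [96, 75, 46, 92]
  96 vs smaller child 46 at index 2, swap → [46, 75, 96, 92]
extract-min #6 returns 46:
  remove root 46; move last element 92 to root → [92, 75, 96]
  92 vs smaller child 75 at index 1, swap → [75, 92, 96]

[75, 92, 96]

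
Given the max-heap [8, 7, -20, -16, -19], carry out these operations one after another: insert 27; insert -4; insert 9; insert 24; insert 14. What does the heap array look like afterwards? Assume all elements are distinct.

insert 27:
  append 27 at index 5 → [8, 7, -20, -16, -19, 27]
  27 > parent -20 at index 2, swap → [8, 7, 27, -16, -19, -20]
  27 > parent 8 at index 0, swap → [27, 7, 8, -16, -19, -20]
insert -4:
  append -4 at index 6 → [27, 7, 8, -16, -19, -20, -4] (no swap needed)
insert 9:
  append 9 at index 7 → [27, 7, 8, -16, -19, -20, -4, 9]
  9 > parent -16 at index 3, swap → [27, 7, 8, 9, -19, -20, -4, -16]
  9 > parent 7 at index 1, swap → [27, 9, 8, 7, -19, -20, -4, -16]
insert 24:
  append 24 at index 8 → [27, 9, 8, 7, -19, -20, -4, -16, 24]
  24 > parent 7 at index 3, swap → [27, 9, 8, 24, -19, -20, -4, -16, 7]
  24 > parent 9 at index 1, swap → [27, 24, 8, 9, -19, -20, -4, -16, 7]
insert 14:
  append 14 at index 9 → [27, 24, 8, 9, -19, -20, -4, -16, 7, 14]
  14 > parent -19 at index 4, swap → [27, 24, 8, 9, 14, -20, -4, -16, 7, -19]

[27, 24, 8, 9, 14, -20, -4, -16, 7, -19]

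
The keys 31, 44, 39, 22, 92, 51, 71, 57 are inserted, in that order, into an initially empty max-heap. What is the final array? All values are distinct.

[92, 57, 71, 44, 31, 39, 51, 22]

Insert 31:
  append 31 at index 0 → [31] (no swap needed)
Insert 44:
  append 44 at index 1 → [31, 44]
  44 > parent 31 at index 0, swap → [44, 31]
Insert 39:
  append 39 at index 2 → [44, 31, 39] (no swap needed)
Insert 22:
  append 22 at index 3 → [44, 31, 39, 22] (no swap needed)
Insert 92:
  append 92 at index 4 → [44, 31, 39, 22, 92]
  92 > parent 31 at index 1, swap → [44, 92, 39, 22, 31]
  92 > parent 44 at index 0, swap → [92, 44, 39, 22, 31]
Insert 51:
  append 51 at index 5 → [92, 44, 39, 22, 31, 51]
  51 > parent 39 at index 2, swap → [92, 44, 51, 22, 31, 39]
Insert 71:
  append 71 at index 6 → [92, 44, 51, 22, 31, 39, 71]
  71 > parent 51 at index 2, swap → [92, 44, 71, 22, 31, 39, 51]
Insert 57:
  append 57 at index 7 → [92, 44, 71, 22, 31, 39, 51, 57]
  57 > parent 22 at index 3, swap → [92, 44, 71, 57, 31, 39, 51, 22]
  57 > parent 44 at index 1, swap → [92, 57, 71, 44, 31, 39, 51, 22]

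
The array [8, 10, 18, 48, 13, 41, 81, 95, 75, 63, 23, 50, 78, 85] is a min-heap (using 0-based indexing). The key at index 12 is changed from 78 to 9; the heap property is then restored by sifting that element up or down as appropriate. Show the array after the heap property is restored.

[8, 10, 9, 48, 13, 18, 81, 95, 75, 63, 23, 50, 41, 85]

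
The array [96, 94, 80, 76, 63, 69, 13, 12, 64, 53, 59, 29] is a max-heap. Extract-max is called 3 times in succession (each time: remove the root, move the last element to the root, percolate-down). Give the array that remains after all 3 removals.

[76, 64, 69, 53, 63, 59, 13, 12, 29]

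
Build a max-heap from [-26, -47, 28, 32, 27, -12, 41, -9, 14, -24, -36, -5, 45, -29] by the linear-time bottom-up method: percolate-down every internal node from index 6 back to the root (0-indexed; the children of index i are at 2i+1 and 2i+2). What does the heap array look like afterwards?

sift down from index 6: already satisfies heap property
sift down from index 5:
  -12 vs larger child 45 at index 12, swap → [-26, -47, 28, 32, 27, 45, 41, -9, 14, -24, -36, -5, -12, -29]
sift down from index 4: already satisfies heap property
sift down from index 3: already satisfies heap property
sift down from index 2:
  28 vs larger child 45 at index 5, swap → [-26, -47, 45, 32, 27, 28, 41, -9, 14, -24, -36, -5, -12, -29]
sift down from index 1:
  -47 vs larger child 32 at index 3, swap → [-26, 32, 45, -47, 27, 28, 41, -9, 14, -24, -36, -5, -12, -29]
  -47 vs larger child 14 at index 8, swap → [-26, 32, 45, 14, 27, 28, 41, -9, -47, -24, -36, -5, -12, -29]
sift down from index 0:
  -26 vs larger child 45 at index 2, swap → [45, 32, -26, 14, 27, 28, 41, -9, -47, -24, -36, -5, -12, -29]
  -26 vs larger child 41 at index 6, swap → [45, 32, 41, 14, 27, 28, -26, -9, -47, -24, -36, -5, -12, -29]

[45, 32, 41, 14, 27, 28, -26, -9, -47, -24, -36, -5, -12, -29]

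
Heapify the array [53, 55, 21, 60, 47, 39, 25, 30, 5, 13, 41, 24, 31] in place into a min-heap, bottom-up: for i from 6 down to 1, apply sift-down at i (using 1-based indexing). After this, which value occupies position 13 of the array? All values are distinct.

sift down from index 6:
  39 vs smaller child 24 at index 12, swap → [53, 55, 21, 60, 47, 24, 25, 30, 5, 13, 41, 39, 31]
sift down from index 5:
  47 vs smaller child 13 at index 10, swap → [53, 55, 21, 60, 13, 24, 25, 30, 5, 47, 41, 39, 31]
sift down from index 4:
  60 vs smaller child 5 at index 9, swap → [53, 55, 21, 5, 13, 24, 25, 30, 60, 47, 41, 39, 31]
sift down from index 3: already satisfies heap property
sift down from index 2:
  55 vs smaller child 5 at index 4, swap → [53, 5, 21, 55, 13, 24, 25, 30, 60, 47, 41, 39, 31]
  55 vs smaller child 30 at index 8, swap → [53, 5, 21, 30, 13, 24, 25, 55, 60, 47, 41, 39, 31]
sift down from index 1:
  53 vs smaller child 5 at index 2, swap → [5, 53, 21, 30, 13, 24, 25, 55, 60, 47, 41, 39, 31]
  53 vs smaller child 13 at index 5, swap → [5, 13, 21, 30, 53, 24, 25, 55, 60, 47, 41, 39, 31]
  53 vs smaller child 41 at index 11, swap → [5, 13, 21, 30, 41, 24, 25, 55, 60, 47, 53, 39, 31]
resulting array: [5, 13, 21, 30, 41, 24, 25, 55, 60, 47, 53, 39, 31]

31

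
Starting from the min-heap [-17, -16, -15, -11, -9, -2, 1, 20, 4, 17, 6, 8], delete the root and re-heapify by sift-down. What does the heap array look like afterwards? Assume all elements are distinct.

[-16, -11, -15, 4, -9, -2, 1, 20, 8, 17, 6]

remove root -17; move last element 8 to root → [8, -16, -15, -11, -9, -2, 1, 20, 4, 17, 6]
8 vs smaller child -16 at index 1, swap → [-16, 8, -15, -11, -9, -2, 1, 20, 4, 17, 6]
8 vs smaller child -11 at index 3, swap → [-16, -11, -15, 8, -9, -2, 1, 20, 4, 17, 6]
8 vs smaller child 4 at index 8, swap → [-16, -11, -15, 4, -9, -2, 1, 20, 8, 17, 6]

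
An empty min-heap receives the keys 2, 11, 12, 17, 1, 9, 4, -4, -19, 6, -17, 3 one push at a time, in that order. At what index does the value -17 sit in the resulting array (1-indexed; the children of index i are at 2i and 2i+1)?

2

Insert 2:
  append 2 at index 1 → [2] (no swap needed)
Insert 11:
  append 11 at index 2 → [2, 11] (no swap needed)
Insert 12:
  append 12 at index 3 → [2, 11, 12] (no swap needed)
Insert 17:
  append 17 at index 4 → [2, 11, 12, 17] (no swap needed)
Insert 1:
  append 1 at index 5 → [2, 11, 12, 17, 1]
  1 < parent 11 at index 2, swap → [2, 1, 12, 17, 11]
  1 < parent 2 at index 1, swap → [1, 2, 12, 17, 11]
Insert 9:
  append 9 at index 6 → [1, 2, 12, 17, 11, 9]
  9 < parent 12 at index 3, swap → [1, 2, 9, 17, 11, 12]
Insert 4:
  append 4 at index 7 → [1, 2, 9, 17, 11, 12, 4]
  4 < parent 9 at index 3, swap → [1, 2, 4, 17, 11, 12, 9]
Insert -4:
  append -4 at index 8 → [1, 2, 4, 17, 11, 12, 9, -4]
  -4 < parent 17 at index 4, swap → [1, 2, 4, -4, 11, 12, 9, 17]
  -4 < parent 2 at index 2, swap → [1, -4, 4, 2, 11, 12, 9, 17]
  -4 < parent 1 at index 1, swap → [-4, 1, 4, 2, 11, 12, 9, 17]
Insert -19:
  append -19 at index 9 → [-4, 1, 4, 2, 11, 12, 9, 17, -19]
  -19 < parent 2 at index 4, swap → [-4, 1, 4, -19, 11, 12, 9, 17, 2]
  -19 < parent 1 at index 2, swap → [-4, -19, 4, 1, 11, 12, 9, 17, 2]
  -19 < parent -4 at index 1, swap → [-19, -4, 4, 1, 11, 12, 9, 17, 2]
Insert 6:
  append 6 at index 10 → [-19, -4, 4, 1, 11, 12, 9, 17, 2, 6]
  6 < parent 11 at index 5, swap → [-19, -4, 4, 1, 6, 12, 9, 17, 2, 11]
Insert -17:
  append -17 at index 11 → [-19, -4, 4, 1, 6, 12, 9, 17, 2, 11, -17]
  -17 < parent 6 at index 5, swap → [-19, -4, 4, 1, -17, 12, 9, 17, 2, 11, 6]
  -17 < parent -4 at index 2, swap → [-19, -17, 4, 1, -4, 12, 9, 17, 2, 11, 6]
Insert 3:
  append 3 at index 12 → [-19, -17, 4, 1, -4, 12, 9, 17, 2, 11, 6, 3]
  3 < parent 12 at index 6, swap → [-19, -17, 4, 1, -4, 3, 9, 17, 2, 11, 6, 12]
  3 < parent 4 at index 3, swap → [-19, -17, 3, 1, -4, 4, 9, 17, 2, 11, 6, 12]
resulting array: [-19, -17, 3, 1, -4, 4, 9, 17, 2, 11, 6, 12]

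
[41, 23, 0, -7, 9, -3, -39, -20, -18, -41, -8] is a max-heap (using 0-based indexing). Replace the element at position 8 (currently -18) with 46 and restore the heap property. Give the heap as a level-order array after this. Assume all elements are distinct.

set index 8 from -18 to 46 → [41, 23, 0, -7, 9, -3, -39, -20, 46, -41, -8]
46 > parent -7 at index 3, swap → [41, 23, 0, 46, 9, -3, -39, -20, -7, -41, -8]
46 > parent 23 at index 1, swap → [41, 46, 0, 23, 9, -3, -39, -20, -7, -41, -8]
46 > parent 41 at index 0, swap → [46, 41, 0, 23, 9, -3, -39, -20, -7, -41, -8]

[46, 41, 0, 23, 9, -3, -39, -20, -7, -41, -8]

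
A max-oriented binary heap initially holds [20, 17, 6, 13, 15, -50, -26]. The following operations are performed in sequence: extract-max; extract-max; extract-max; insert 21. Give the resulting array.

[21, 13, 6, -50, -26]

extract-max → returns 20:
  remove root 20; move last element -26 to root → [-26, 17, 6, 13, 15, -50]
  -26 vs larger child 17 at index 1, swap → [17, -26, 6, 13, 15, -50]
  -26 vs larger child 15 at index 4, swap → [17, 15, 6, 13, -26, -50]
extract-max → returns 17:
  remove root 17; move last element -50 to root → [-50, 15, 6, 13, -26]
  -50 vs larger child 15 at index 1, swap → [15, -50, 6, 13, -26]
  -50 vs larger child 13 at index 3, swap → [15, 13, 6, -50, -26]
extract-max → returns 15:
  remove root 15; move last element -26 to root → [-26, 13, 6, -50]
  -26 vs larger child 13 at index 1, swap → [13, -26, 6, -50]
insert 21:
  append 21 at index 4 → [13, -26, 6, -50, 21]
  21 > parent -26 at index 1, swap → [13, 21, 6, -50, -26]
  21 > parent 13 at index 0, swap → [21, 13, 6, -50, -26]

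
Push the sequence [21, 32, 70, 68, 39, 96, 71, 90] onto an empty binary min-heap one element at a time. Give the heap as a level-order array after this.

[21, 32, 70, 68, 39, 96, 71, 90]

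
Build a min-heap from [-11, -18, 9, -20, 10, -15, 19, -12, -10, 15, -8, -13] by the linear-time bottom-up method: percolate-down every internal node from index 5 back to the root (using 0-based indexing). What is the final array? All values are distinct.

sift down from index 5: already satisfies heap property
sift down from index 4:
  10 vs smaller child -8 at index 10, swap → [-11, -18, 9, -20, -8, -15, 19, -12, -10, 15, 10, -13]
sift down from index 3: already satisfies heap property
sift down from index 2:
  9 vs smaller child -15 at index 5, swap → [-11, -18, -15, -20, -8, 9, 19, -12, -10, 15, 10, -13]
  9 vs only child -13 at index 11, swap → [-11, -18, -15, -20, -8, -13, 19, -12, -10, 15, 10, 9]
sift down from index 1:
  -18 vs smaller child -20 at index 3, swap → [-11, -20, -15, -18, -8, -13, 19, -12, -10, 15, 10, 9]
sift down from index 0:
  -11 vs smaller child -20 at index 1, swap → [-20, -11, -15, -18, -8, -13, 19, -12, -10, 15, 10, 9]
  -11 vs smaller child -18 at index 3, swap → [-20, -18, -15, -11, -8, -13, 19, -12, -10, 15, 10, 9]
  -11 vs smaller child -12 at index 7, swap → [-20, -18, -15, -12, -8, -13, 19, -11, -10, 15, 10, 9]

[-20, -18, -15, -12, -8, -13, 19, -11, -10, 15, 10, 9]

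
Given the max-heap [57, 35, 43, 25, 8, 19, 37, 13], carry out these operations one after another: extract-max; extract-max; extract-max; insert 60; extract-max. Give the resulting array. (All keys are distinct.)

extract-max → returns 57:
  remove root 57; move last element 13 to root → [13, 35, 43, 25, 8, 19, 37]
  13 vs larger child 43 at index 2, swap → [43, 35, 13, 25, 8, 19, 37]
  13 vs larger child 37 at index 6, swap → [43, 35, 37, 25, 8, 19, 13]
extract-max → returns 43:
  remove root 43; move last element 13 to root → [13, 35, 37, 25, 8, 19]
  13 vs larger child 37 at index 2, swap → [37, 35, 13, 25, 8, 19]
  13 vs only child 19 at index 5, swap → [37, 35, 19, 25, 8, 13]
extract-max → returns 37:
  remove root 37; move last element 13 to root → [13, 35, 19, 25, 8]
  13 vs larger child 35 at index 1, swap → [35, 13, 19, 25, 8]
  13 vs larger child 25 at index 3, swap → [35, 25, 19, 13, 8]
insert 60:
  append 60 at index 5 → [35, 25, 19, 13, 8, 60]
  60 > parent 19 at index 2, swap → [35, 25, 60, 13, 8, 19]
  60 > parent 35 at index 0, swap → [60, 25, 35, 13, 8, 19]
extract-max → returns 60:
  remove root 60; move last element 19 to root → [19, 25, 35, 13, 8]
  19 vs larger child 35 at index 2, swap → [35, 25, 19, 13, 8]

[35, 25, 19, 13, 8]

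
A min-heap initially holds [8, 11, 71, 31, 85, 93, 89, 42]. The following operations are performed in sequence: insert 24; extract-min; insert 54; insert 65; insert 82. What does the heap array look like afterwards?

insert 24:
  append 24 at index 8 → [8, 11, 71, 31, 85, 93, 89, 42, 24]
  24 < parent 31 at index 3, swap → [8, 11, 71, 24, 85, 93, 89, 42, 31]
extract-min → returns 8:
  remove root 8; move last element 31 to root → [31, 11, 71, 24, 85, 93, 89, 42]
  31 vs smaller child 11 at index 1, swap → [11, 31, 71, 24, 85, 93, 89, 42]
  31 vs smaller child 24 at index 3, swap → [11, 24, 71, 31, 85, 93, 89, 42]
insert 54:
  append 54 at index 8 → [11, 24, 71, 31, 85, 93, 89, 42, 54] (no swap needed)
insert 65:
  append 65 at index 9 → [11, 24, 71, 31, 85, 93, 89, 42, 54, 65]
  65 < parent 85 at index 4, swap → [11, 24, 71, 31, 65, 93, 89, 42, 54, 85]
insert 82:
  append 82 at index 10 → [11, 24, 71, 31, 65, 93, 89, 42, 54, 85, 82] (no swap needed)

[11, 24, 71, 31, 65, 93, 89, 42, 54, 85, 82]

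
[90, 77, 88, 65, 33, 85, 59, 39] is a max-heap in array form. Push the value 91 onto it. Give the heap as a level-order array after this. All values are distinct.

append 91 at index 8 → [90, 77, 88, 65, 33, 85, 59, 39, 91]
91 > parent 65 at index 3, swap → [90, 77, 88, 91, 33, 85, 59, 39, 65]
91 > parent 77 at index 1, swap → [90, 91, 88, 77, 33, 85, 59, 39, 65]
91 > parent 90 at index 0, swap → [91, 90, 88, 77, 33, 85, 59, 39, 65]

[91, 90, 88, 77, 33, 85, 59, 39, 65]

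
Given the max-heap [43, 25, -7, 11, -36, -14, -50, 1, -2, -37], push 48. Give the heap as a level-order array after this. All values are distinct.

append 48 at index 10 → [43, 25, -7, 11, -36, -14, -50, 1, -2, -37, 48]
48 > parent -36 at index 4, swap → [43, 25, -7, 11, 48, -14, -50, 1, -2, -37, -36]
48 > parent 25 at index 1, swap → [43, 48, -7, 11, 25, -14, -50, 1, -2, -37, -36]
48 > parent 43 at index 0, swap → [48, 43, -7, 11, 25, -14, -50, 1, -2, -37, -36]

[48, 43, -7, 11, 25, -14, -50, 1, -2, -37, -36]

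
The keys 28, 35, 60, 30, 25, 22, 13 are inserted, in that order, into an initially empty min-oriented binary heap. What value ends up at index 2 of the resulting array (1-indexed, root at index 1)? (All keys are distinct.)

Insert 28:
  append 28 at index 1 → [28] (no swap needed)
Insert 35:
  append 35 at index 2 → [28, 35] (no swap needed)
Insert 60:
  append 60 at index 3 → [28, 35, 60] (no swap needed)
Insert 30:
  append 30 at index 4 → [28, 35, 60, 30]
  30 < parent 35 at index 2, swap → [28, 30, 60, 35]
Insert 25:
  append 25 at index 5 → [28, 30, 60, 35, 25]
  25 < parent 30 at index 2, swap → [28, 25, 60, 35, 30]
  25 < parent 28 at index 1, swap → [25, 28, 60, 35, 30]
Insert 22:
  append 22 at index 6 → [25, 28, 60, 35, 30, 22]
  22 < parent 60 at index 3, swap → [25, 28, 22, 35, 30, 60]
  22 < parent 25 at index 1, swap → [22, 28, 25, 35, 30, 60]
Insert 13:
  append 13 at index 7 → [22, 28, 25, 35, 30, 60, 13]
  13 < parent 25 at index 3, swap → [22, 28, 13, 35, 30, 60, 25]
  13 < parent 22 at index 1, swap → [13, 28, 22, 35, 30, 60, 25]
resulting array: [13, 28, 22, 35, 30, 60, 25]

28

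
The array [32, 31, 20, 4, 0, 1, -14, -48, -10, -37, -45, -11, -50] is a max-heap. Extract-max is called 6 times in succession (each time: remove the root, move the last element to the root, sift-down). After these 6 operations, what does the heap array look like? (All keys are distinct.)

[-10, -37, -11, -48, -50, -45, -14]

extract-max #1 returns 32:
  remove root 32; move last element -50 to root → [-50, 31, 20, 4, 0, 1, -14, -48, -10, -37, -45, -11]
  -50 vs larger child 31 at index 1, swap → [31, -50, 20, 4, 0, 1, -14, -48, -10, -37, -45, -11]
  -50 vs larger child 4 at index 3, swap → [31, 4, 20, -50, 0, 1, -14, -48, -10, -37, -45, -11]
  -50 vs larger child -10 at index 8, swap → [31, 4, 20, -10, 0, 1, -14, -48, -50, -37, -45, -11]
extract-max #2 returns 31:
  remove root 31; move last element -11 to root → [-11, 4, 20, -10, 0, 1, -14, -48, -50, -37, -45]
  -11 vs larger child 20 at index 2, swap → [20, 4, -11, -10, 0, 1, -14, -48, -50, -37, -45]
  -11 vs larger child 1 at index 5, swap → [20, 4, 1, -10, 0, -11, -14, -48, -50, -37, -45]
extract-max #3 returns 20:
  remove root 20; move last element -45 to root → [-45, 4, 1, -10, 0, -11, -14, -48, -50, -37]
  -45 vs larger child 4 at index 1, swap → [4, -45, 1, -10, 0, -11, -14, -48, -50, -37]
  -45 vs larger child 0 at index 4, swap → [4, 0, 1, -10, -45, -11, -14, -48, -50, -37]
  -45 vs only child -37 at index 9, swap → [4, 0, 1, -10, -37, -11, -14, -48, -50, -45]
extract-max #4 returns 4:
  remove root 4; move last element -45 to root → [-45, 0, 1, -10, -37, -11, -14, -48, -50]
  -45 vs larger child 1 at index 2, swap → [1, 0, -45, -10, -37, -11, -14, -48, -50]
  -45 vs larger child -11 at index 5, swap → [1, 0, -11, -10, -37, -45, -14, -48, -50]
extract-max #5 returns 1:
  remove root 1; move last element -50 to root → [-50, 0, -11, -10, -37, -45, -14, -48]
  -50 vs larger child 0 at index 1, swap → [0, -50, -11, -10, -37, -45, -14, -48]
  -50 vs larger child -10 at index 3, swap → [0, -10, -11, -50, -37, -45, -14, -48]
  -50 vs only child -48 at index 7, swap → [0, -10, -11, -48, -37, -45, -14, -50]
extract-max #6 returns 0:
  remove root 0; move last element -50 to root → [-50, -10, -11, -48, -37, -45, -14]
  -50 vs larger child -10 at index 1, swap → [-10, -50, -11, -48, -37, -45, -14]
  -50 vs larger child -37 at index 4, swap → [-10, -37, -11, -48, -50, -45, -14]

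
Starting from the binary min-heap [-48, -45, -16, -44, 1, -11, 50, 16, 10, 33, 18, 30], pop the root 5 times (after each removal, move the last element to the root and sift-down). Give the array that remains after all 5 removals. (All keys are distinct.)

[1, 10, 30, 16, 18, 33, 50]

extract-min #1 returns -48:
  remove root -48; move last element 30 to root → [30, -45, -16, -44, 1, -11, 50, 16, 10, 33, 18]
  30 vs smaller child -45 at index 1, swap → [-45, 30, -16, -44, 1, -11, 50, 16, 10, 33, 18]
  30 vs smaller child -44 at index 3, swap → [-45, -44, -16, 30, 1, -11, 50, 16, 10, 33, 18]
  30 vs smaller child 10 at index 8, swap → [-45, -44, -16, 10, 1, -11, 50, 16, 30, 33, 18]
extract-min #2 returns -45:
  remove root -45; move last element 18 to root → [18, -44, -16, 10, 1, -11, 50, 16, 30, 33]
  18 vs smaller child -44 at index 1, swap → [-44, 18, -16, 10, 1, -11, 50, 16, 30, 33]
  18 vs smaller child 1 at index 4, swap → [-44, 1, -16, 10, 18, -11, 50, 16, 30, 33]
extract-min #3 returns -44:
  remove root -44; move last element 33 to root → [33, 1, -16, 10, 18, -11, 50, 16, 30]
  33 vs smaller child -16 at index 2, swap → [-16, 1, 33, 10, 18, -11, 50, 16, 30]
  33 vs smaller child -11 at index 5, swap → [-16, 1, -11, 10, 18, 33, 50, 16, 30]
extract-min #4 returns -16:
  remove root -16; move last element 30 to root → [30, 1, -11, 10, 18, 33, 50, 16]
  30 vs smaller child -11 at index 2, swap → [-11, 1, 30, 10, 18, 33, 50, 16]
extract-min #5 returns -11:
  remove root -11; move last element 16 to root → [16, 1, 30, 10, 18, 33, 50]
  16 vs smaller child 1 at index 1, swap → [1, 16, 30, 10, 18, 33, 50]
  16 vs smaller child 10 at index 3, swap → [1, 10, 30, 16, 18, 33, 50]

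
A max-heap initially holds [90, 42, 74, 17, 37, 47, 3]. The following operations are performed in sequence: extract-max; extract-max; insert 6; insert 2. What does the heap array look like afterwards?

[47, 42, 6, 17, 37, 3, 2]

extract-max → returns 90:
  remove root 90; move last element 3 to root → [3, 42, 74, 17, 37, 47]
  3 vs larger child 74 at index 2, swap → [74, 42, 3, 17, 37, 47]
  3 vs only child 47 at index 5, swap → [74, 42, 47, 17, 37, 3]
extract-max → returns 74:
  remove root 74; move last element 3 to root → [3, 42, 47, 17, 37]
  3 vs larger child 47 at index 2, swap → [47, 42, 3, 17, 37]
insert 6:
  append 6 at index 5 → [47, 42, 3, 17, 37, 6]
  6 > parent 3 at index 2, swap → [47, 42, 6, 17, 37, 3]
insert 2:
  append 2 at index 6 → [47, 42, 6, 17, 37, 3, 2] (no swap needed)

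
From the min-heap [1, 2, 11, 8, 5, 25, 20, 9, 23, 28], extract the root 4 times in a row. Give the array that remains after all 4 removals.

extract-min #1 returns 1:
  remove root 1; move last element 28 to root → [28, 2, 11, 8, 5, 25, 20, 9, 23]
  28 vs smaller child 2 at index 1, swap → [2, 28, 11, 8, 5, 25, 20, 9, 23]
  28 vs smaller child 5 at index 4, swap → [2, 5, 11, 8, 28, 25, 20, 9, 23]
extract-min #2 returns 2:
  remove root 2; move last element 23 to root → [23, 5, 11, 8, 28, 25, 20, 9]
  23 vs smaller child 5 at index 1, swap → [5, 23, 11, 8, 28, 25, 20, 9]
  23 vs smaller child 8 at index 3, swap → [5, 8, 11, 23, 28, 25, 20, 9]
  23 vs only child 9 at index 7, swap → [5, 8, 11, 9, 28, 25, 20, 23]
extract-min #3 returns 5:
  remove root 5; move last element 23 to root → [23, 8, 11, 9, 28, 25, 20]
  23 vs smaller child 8 at index 1, swap → [8, 23, 11, 9, 28, 25, 20]
  23 vs smaller child 9 at index 3, swap → [8, 9, 11, 23, 28, 25, 20]
extract-min #4 returns 8:
  remove root 8; move last element 20 to root → [20, 9, 11, 23, 28, 25]
  20 vs smaller child 9 at index 1, swap → [9, 20, 11, 23, 28, 25]

[9, 20, 11, 23, 28, 25]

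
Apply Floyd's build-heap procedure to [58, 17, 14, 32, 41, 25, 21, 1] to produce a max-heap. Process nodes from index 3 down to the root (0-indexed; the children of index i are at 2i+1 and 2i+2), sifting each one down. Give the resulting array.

sift down from index 3: already satisfies heap property
sift down from index 2:
  14 vs larger child 25 at index 5, swap → [58, 17, 25, 32, 41, 14, 21, 1]
sift down from index 1:
  17 vs larger child 41 at index 4, swap → [58, 41, 25, 32, 17, 14, 21, 1]
sift down from index 0: already satisfies heap property

[58, 41, 25, 32, 17, 14, 21, 1]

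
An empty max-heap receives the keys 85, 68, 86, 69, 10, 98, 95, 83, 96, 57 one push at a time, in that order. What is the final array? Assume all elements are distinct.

[98, 96, 95, 83, 57, 85, 86, 68, 69, 10]

Insert 85:
  append 85 at index 0 → [85] (no swap needed)
Insert 68:
  append 68 at index 1 → [85, 68] (no swap needed)
Insert 86:
  append 86 at index 2 → [85, 68, 86]
  86 > parent 85 at index 0, swap → [86, 68, 85]
Insert 69:
  append 69 at index 3 → [86, 68, 85, 69]
  69 > parent 68 at index 1, swap → [86, 69, 85, 68]
Insert 10:
  append 10 at index 4 → [86, 69, 85, 68, 10] (no swap needed)
Insert 98:
  append 98 at index 5 → [86, 69, 85, 68, 10, 98]
  98 > parent 85 at index 2, swap → [86, 69, 98, 68, 10, 85]
  98 > parent 86 at index 0, swap → [98, 69, 86, 68, 10, 85]
Insert 95:
  append 95 at index 6 → [98, 69, 86, 68, 10, 85, 95]
  95 > parent 86 at index 2, swap → [98, 69, 95, 68, 10, 85, 86]
Insert 83:
  append 83 at index 7 → [98, 69, 95, 68, 10, 85, 86, 83]
  83 > parent 68 at index 3, swap → [98, 69, 95, 83, 10, 85, 86, 68]
  83 > parent 69 at index 1, swap → [98, 83, 95, 69, 10, 85, 86, 68]
Insert 96:
  append 96 at index 8 → [98, 83, 95, 69, 10, 85, 86, 68, 96]
  96 > parent 69 at index 3, swap → [98, 83, 95, 96, 10, 85, 86, 68, 69]
  96 > parent 83 at index 1, swap → [98, 96, 95, 83, 10, 85, 86, 68, 69]
Insert 57:
  append 57 at index 9 → [98, 96, 95, 83, 10, 85, 86, 68, 69, 57]
  57 > parent 10 at index 4, swap → [98, 96, 95, 83, 57, 85, 86, 68, 69, 10]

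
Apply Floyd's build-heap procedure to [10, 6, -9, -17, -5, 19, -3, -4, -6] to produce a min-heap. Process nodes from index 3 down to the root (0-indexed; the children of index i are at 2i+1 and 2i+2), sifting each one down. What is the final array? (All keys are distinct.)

sift down from index 3: already satisfies heap property
sift down from index 2: already satisfies heap property
sift down from index 1:
  6 vs smaller child -17 at index 3, swap → [10, -17, -9, 6, -5, 19, -3, -4, -6]
  6 vs smaller child -6 at index 8, swap → [10, -17, -9, -6, -5, 19, -3, -4, 6]
sift down from index 0:
  10 vs smaller child -17 at index 1, swap → [-17, 10, -9, -6, -5, 19, -3, -4, 6]
  10 vs smaller child -6 at index 3, swap → [-17, -6, -9, 10, -5, 19, -3, -4, 6]
  10 vs smaller child -4 at index 7, swap → [-17, -6, -9, -4, -5, 19, -3, 10, 6]

[-17, -6, -9, -4, -5, 19, -3, 10, 6]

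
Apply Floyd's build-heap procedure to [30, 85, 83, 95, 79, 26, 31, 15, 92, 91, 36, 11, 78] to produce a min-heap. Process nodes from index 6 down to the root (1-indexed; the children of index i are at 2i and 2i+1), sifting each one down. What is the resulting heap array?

[11, 15, 26, 85, 36, 30, 31, 95, 92, 91, 79, 83, 78]

sift down from index 6:
  26 vs smaller child 11 at index 12, swap → [30, 85, 83, 95, 79, 11, 31, 15, 92, 91, 36, 26, 78]
sift down from index 5:
  79 vs smaller child 36 at index 11, swap → [30, 85, 83, 95, 36, 11, 31, 15, 92, 91, 79, 26, 78]
sift down from index 4:
  95 vs smaller child 15 at index 8, swap → [30, 85, 83, 15, 36, 11, 31, 95, 92, 91, 79, 26, 78]
sift down from index 3:
  83 vs smaller child 11 at index 6, swap → [30, 85, 11, 15, 36, 83, 31, 95, 92, 91, 79, 26, 78]
  83 vs smaller child 26 at index 12, swap → [30, 85, 11, 15, 36, 26, 31, 95, 92, 91, 79, 83, 78]
sift down from index 2:
  85 vs smaller child 15 at index 4, swap → [30, 15, 11, 85, 36, 26, 31, 95, 92, 91, 79, 83, 78]
sift down from index 1:
  30 vs smaller child 11 at index 3, swap → [11, 15, 30, 85, 36, 26, 31, 95, 92, 91, 79, 83, 78]
  30 vs smaller child 26 at index 6, swap → [11, 15, 26, 85, 36, 30, 31, 95, 92, 91, 79, 83, 78]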